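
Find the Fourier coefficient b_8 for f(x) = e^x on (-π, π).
b_8 = (1/π) ∫_{-π}^{π} f(x)·sin(8x) dx.
Evaluate the integral (use parity and integration by parts as needed): b_8 = (8 - 8·e^(2·π))·e^(-π)/(65·π).

Final answer: (8 - 8·e^(2·π))·e^(-π)/(65·π)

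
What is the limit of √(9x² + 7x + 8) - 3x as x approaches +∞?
As x → +∞: multiply by the conjugate to get (7x+8)/(√(9x²+7x+8)+3x); the denominator ~ 6x, so the limit is 7/6.
Limit = 7/6.

Final answer: 7/6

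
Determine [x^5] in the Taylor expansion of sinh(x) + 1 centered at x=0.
Expand to order 5: sinh(x) + 1 = x^5/120 + x^3/6 + x + 1 + O(x^6).
The coefficient of x^5 is 1/120.

Final answer: 1/120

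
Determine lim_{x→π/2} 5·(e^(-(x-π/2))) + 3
Direct substitution at x = π/2 gives 8.

Final answer: 8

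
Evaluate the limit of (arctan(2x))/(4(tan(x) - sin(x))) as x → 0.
Both numerator and denominator → 0 as x → 0; this is a 0/0 indeterminate form.
Expand each to leading order near x = 0: numerator ~ 2·x, denominator ~ 2·x^3.
The limit of the ratio is ∞.

Final answer: ∞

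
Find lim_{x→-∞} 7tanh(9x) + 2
Evaluate the dominant behaviour as x → -∞; each term tends to a finite value or vanishes.
Limit = -5.

Final answer: -5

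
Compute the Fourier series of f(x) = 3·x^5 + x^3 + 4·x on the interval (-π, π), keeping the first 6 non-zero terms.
(-118·π^2 + 6·π^4 + 716)·sin(x) + (-3·π^4 - 25 + 14·π^2)·sin(2·x) + (-34·π^2/9 + 140/27 + 2·π^4)·sin(3·x) + (-3·π^4/2 - 161/64 + 11·π^2/8)·sin(4·x) + (-14·π^2/25 + 1084/625 + 6·π^4/5)·sin(5·x) + (-π^4 - 37/27 + 2·π^2/9)·sin(6·x)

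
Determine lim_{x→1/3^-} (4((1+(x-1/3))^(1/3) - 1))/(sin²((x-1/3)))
Both numerator and denominator → 0 as x → 1/3^-; this is a 0/0 indeterminate form.
Expand each to leading order near x = 1/3: numerator ~ 4·(x - 1/3)/3, denominator ~ (x - 1/3)^2.
The limit of the ratio is -∞.

Final answer: -∞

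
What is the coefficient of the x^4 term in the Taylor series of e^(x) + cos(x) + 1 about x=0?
Expand to order 4: e^(x) + cos(x) + 1 = x^4/12 + x^3/6 + x + 3 + O(x^5).
The coefficient of x^4 is 1/12.

Final answer: 1/12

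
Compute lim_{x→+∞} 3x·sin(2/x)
As x → +∞: let u = 2/x → 0⁺; then 3·x·sin(2/x) = 3·2·sin(u)/u → 3·2·1 = 6.
Limit = 6.

Final answer: 6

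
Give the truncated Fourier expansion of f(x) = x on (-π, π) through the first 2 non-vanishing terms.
2·sin(x) - sin(2·x)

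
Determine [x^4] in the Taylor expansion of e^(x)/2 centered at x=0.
Expand to order 4: e^(x)/2 = x^4/48 + x^3/12 + x^2/4 + x/2 + 1/2 + O(x^5).
The coefficient of x^4 is 1/48.

Final answer: 1/48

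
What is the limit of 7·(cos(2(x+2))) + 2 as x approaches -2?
Direct substitution at x = -2 gives 9.

Final answer: 9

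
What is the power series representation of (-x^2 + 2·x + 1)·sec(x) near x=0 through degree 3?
x^3 - x^2/2 + 2·x + 1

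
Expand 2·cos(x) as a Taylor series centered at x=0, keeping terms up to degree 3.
2 - x^2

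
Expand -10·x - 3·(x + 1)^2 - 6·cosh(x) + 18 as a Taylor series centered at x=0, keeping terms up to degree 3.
-6·x^2 - 16·x + 9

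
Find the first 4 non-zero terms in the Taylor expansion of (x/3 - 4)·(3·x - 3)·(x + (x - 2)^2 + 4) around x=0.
-16·x^3 + 59·x^2 - 140·x + 96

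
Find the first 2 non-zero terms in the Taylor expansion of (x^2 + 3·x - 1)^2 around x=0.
1 - 6·x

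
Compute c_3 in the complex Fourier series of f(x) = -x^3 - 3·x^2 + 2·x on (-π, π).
Compute the real Fourier coefficients first: a_3 = 4/3, b_3 = 16/9 - 2·π^2/3.
Then c_3 = (a_3 − i·b_3)/2 = 2/3 - 8·i/9 + i·π^2/3.

Final answer: 2/3 - 8·i/9 + i·π^2/3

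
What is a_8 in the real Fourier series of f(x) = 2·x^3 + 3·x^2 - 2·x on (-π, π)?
a_8 = (1/π) ∫_{-π}^{π} f(x)·cos(8x) dx.
Evaluate the integral (use parity and integration by parts as needed): a_8 = 3/16.

Final answer: 3/16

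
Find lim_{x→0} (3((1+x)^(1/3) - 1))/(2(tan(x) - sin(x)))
Both numerator and denominator → 0 as x → 0; this is a 0/0 indeterminate form.
Expand each to leading order near x = 0: numerator ~ x, denominator ~ x^3.
The limit of the ratio is ∞.

Final answer: ∞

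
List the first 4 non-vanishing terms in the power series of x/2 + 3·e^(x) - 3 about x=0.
x^4/8 + x^3/2 + 3·x^2/2 + 7·x/2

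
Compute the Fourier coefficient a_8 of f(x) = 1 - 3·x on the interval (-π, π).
a_8 = (1/π) ∫_{-π}^{π} f(x)·cos(8x) dx.
Evaluate the integral (use parity and integration by parts as needed): a_8 = 0.

Final answer: 0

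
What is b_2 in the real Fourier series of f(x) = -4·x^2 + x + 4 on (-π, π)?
b_2 = (1/π) ∫_{-π}^{π} f(x)·sin(2x) dx.
Evaluate the integral (use parity and integration by parts as needed): b_2 = -1.

Final answer: -1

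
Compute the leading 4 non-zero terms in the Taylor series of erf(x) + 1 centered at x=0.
x^5/(5·√(π)) - 2·x^3/(3·√(π)) + 2·x/√(π) + 1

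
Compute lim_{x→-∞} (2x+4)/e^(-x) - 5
The quotient is an ∞/∞ indeterminate form as x → -∞.
Compare growth rates of the dominant terms (exponentials ≫ polynomials ≫ logarithms), or apply L'Hôpital's rule; the quotient → 0.
Adding the constant: 0 - 5 = -5. Limit = -5.

Final answer: -5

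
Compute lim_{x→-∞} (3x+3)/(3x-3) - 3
Evaluate the dominant behaviour as x → -∞; each term tends to a finite value or vanishes.
Limit = -2.

Final answer: -2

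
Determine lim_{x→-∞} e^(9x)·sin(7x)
Evaluate the dominant behaviour as x → -∞; each term tends to a finite value or vanishes.
Limit = 0.

Final answer: 0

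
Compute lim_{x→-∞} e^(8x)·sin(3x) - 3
Evaluate the dominant behaviour as x → -∞; each term tends to a finite value or vanishes.
Limit = -3.

Final answer: -3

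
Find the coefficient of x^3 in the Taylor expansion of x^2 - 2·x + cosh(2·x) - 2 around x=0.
Expand to order 3: x^2 - 2·x + cosh(2·x) - 2 = 3·x^2 - 2·x - 1 + O(x^4).
The coefficient of x^3 is 0.

Final answer: 0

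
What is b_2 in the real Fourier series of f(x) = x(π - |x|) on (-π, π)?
b_2 = (1/π) ∫_{-π}^{π} f(x)·sin(2x) dx.
Evaluate the integral (use parity and integration by parts as needed): b_2 = 0.

Final answer: 0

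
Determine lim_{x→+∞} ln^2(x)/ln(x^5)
This is an ∞/∞ indeterminate form as x → +∞.
Write ln(x^5) = 5·ln(x), reducing the quotient to ln(x)/5 → ∞.
Limit = ∞.

Final answer: ∞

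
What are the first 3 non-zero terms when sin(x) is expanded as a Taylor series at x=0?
x^5/120 - x^3/6 + x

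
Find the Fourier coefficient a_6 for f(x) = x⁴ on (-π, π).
a_6 = (1/π) ∫_{-π}^{π} f(x)·cos(6x) dx.
Evaluate the integral (use parity and integration by parts as needed): a_6 = -1/27 + 2·π^2/9.

Final answer: -1/27 + 2·π^2/9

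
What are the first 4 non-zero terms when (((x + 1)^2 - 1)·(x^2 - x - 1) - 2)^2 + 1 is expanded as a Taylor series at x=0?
8·x^3 + 16·x^2 + 8·x + 5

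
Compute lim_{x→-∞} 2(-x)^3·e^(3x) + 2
The product is a 0·∞ indeterminate form at x → -∞.
Rewrite the product as 2(-x)^3 / e^(-3x) (an ∞/∞ form) and apply L'Hôpital, or use the standard hierarchy e^(3|x|) ≫ |(-x)^3| as x → -∞.
The indeterminate product → 0, so the limit = 2.

Final answer: 2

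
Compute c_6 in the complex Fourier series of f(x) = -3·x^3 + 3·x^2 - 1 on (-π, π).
Compute the real Fourier coefficients first: a_6 = 1/3, b_6 = -1/6 + π^2.
Then c_6 = (a_6 − i·b_6)/2 = 1/6 - i·π^2/2 + i/12.

Final answer: 1/6 - i·π^2/2 + i/12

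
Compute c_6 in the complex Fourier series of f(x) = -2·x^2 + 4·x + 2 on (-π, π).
Compute the real Fourier coefficients first: a_6 = -2/9, b_6 = -4/3.
Then c_6 = (a_6 − i·b_6)/2 = -1/9 + 2·i/3.

Final answer: -1/9 + 2·i/3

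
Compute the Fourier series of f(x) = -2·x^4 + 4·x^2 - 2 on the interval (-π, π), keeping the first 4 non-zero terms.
(-112 + 16·π^2)·cos(x) + (10 - 4·π^2)·cos(2·x) + (-80/27 + 16·π^2/9)·cos(3·x) - 2·π^4/5 - 2 + 4·π^2/3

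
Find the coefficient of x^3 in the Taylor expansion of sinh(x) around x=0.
Expand to order 3: sinh(x) = x^3/6 + x + O(x^4).
The coefficient of x^3 is 1/6.

Final answer: 1/6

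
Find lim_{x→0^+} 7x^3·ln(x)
This is a 0·∞ indeterminate form at x → 0⁺.
Rewrite the product as 7·ln(x) / x^(-3) and apply L'Hôpital, or use the standard hierarchy x^(-3) ≫ |ln x| as x → 0⁺.
The indeterminate product → 0, so the limit = 0.

Final answer: 0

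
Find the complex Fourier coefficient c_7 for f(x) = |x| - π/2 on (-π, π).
Compute the real Fourier coefficients first: a_7 = -4/(49·π), b_7 = 0.
Then c_7 = (a_7 − i·b_7)/2 = -2/(49·π).

Final answer: -2/(49·π)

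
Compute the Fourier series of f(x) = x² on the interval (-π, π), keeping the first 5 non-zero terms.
-4·cos(x) + cos(2·x) - 4·cos(3·x)/9 + cos(4·x)/4 + π^2/3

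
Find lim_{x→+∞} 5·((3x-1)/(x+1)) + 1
Evaluate the dominant behaviour as x → +∞; each term tends to a finite value or vanishes.
Limit = 16.

Final answer: 16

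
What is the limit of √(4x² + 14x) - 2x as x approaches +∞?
As x → +∞: multiply by the conjugate to get (14x)/(√(4x²+14x)+2x); the denominator ~ 4x, so the limit is 14/4 = 7/2.
Limit = 7/2.

Final answer: 7/2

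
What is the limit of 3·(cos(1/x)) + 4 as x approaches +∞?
Evaluate the dominant behaviour as x → +∞; each term tends to a finite value or vanishes.
Limit = 7.

Final answer: 7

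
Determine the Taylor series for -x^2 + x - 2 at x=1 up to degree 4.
-2 - (x - 1) - (x - 1)^2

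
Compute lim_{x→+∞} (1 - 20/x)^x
As x → +∞: this is the defining limit (1 - 20/x)^x → e^(-20).
Limit = e^(-20).

Final answer: e^(-20)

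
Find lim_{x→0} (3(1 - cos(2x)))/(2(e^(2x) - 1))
Both numerator and denominator → 0 as x → 0; this is a 0/0 indeterminate form.
Expand each to leading order near x = 0: numerator ~ 6·x^2, denominator ~ 4·x.
The limit of the ratio is 0.

Final answer: 0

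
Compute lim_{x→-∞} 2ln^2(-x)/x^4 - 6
The quotient is an ∞/∞ indeterminate form as x → -∞.
Compare growth rates of the dominant terms (exponentials ≫ polynomials ≫ logarithms), or apply L'Hôpital's rule; the quotient → 0.
Adding the constant: 0 - 6 = -6. Limit = -6.

Final answer: -6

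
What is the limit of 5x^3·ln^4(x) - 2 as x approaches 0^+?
The product is a 0·∞ indeterminate form at x → 0⁺.
Rewrite the product as 5·ln^4(x) / x^(-3) and apply L'Hôpital, or use the standard hierarchy x^(-3) ≫ |ln x|^4 as x → 0⁺.
The indeterminate product → 0, so the limit = -2.

Final answer: -2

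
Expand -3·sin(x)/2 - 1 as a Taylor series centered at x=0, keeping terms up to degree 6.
-x^5/80 + x^3/4 - 3·x/2 - 1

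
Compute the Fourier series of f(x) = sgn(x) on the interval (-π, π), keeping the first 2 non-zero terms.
4·sin(x)/π + 4·sin(3·x)/(3·π)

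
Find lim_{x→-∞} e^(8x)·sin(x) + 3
Evaluate the dominant behaviour as x → -∞; each term tends to a finite value or vanishes.
Limit = 3.

Final answer: 3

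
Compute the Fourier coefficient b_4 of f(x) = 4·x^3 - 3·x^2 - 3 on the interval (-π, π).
b_4 = (1/π) ∫_{-π}^{π} f(x)·sin(4x) dx.
Evaluate the integral (use parity and integration by parts as needed): b_4 = 3/4 - 2·π^2.

Final answer: 3/4 - 2·π^2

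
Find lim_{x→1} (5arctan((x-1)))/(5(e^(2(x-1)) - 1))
Both numerator and denominator → 0 as x → 1; this is a 0/0 indeterminate form.
Expand each to leading order near x = 1: numerator ~ 5·(x - 1), denominator ~ 10·(x - 1).
The limit of the ratio is 1/2.

Final answer: 1/2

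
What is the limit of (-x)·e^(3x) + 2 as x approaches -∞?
The product is a 0·∞ indeterminate form at x → -∞.
Rewrite the product as (-x) / e^(-3x) (an ∞/∞ form) and apply L'Hôpital, or use the standard hierarchy e^(3|x|) ≫ |(-x)| as x → -∞.
The indeterminate product → 0, so the limit = 2.

Final answer: 2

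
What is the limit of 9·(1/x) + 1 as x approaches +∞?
Evaluate the dominant behaviour as x → +∞; each term tends to a finite value or vanishes.
Limit = 1.

Final answer: 1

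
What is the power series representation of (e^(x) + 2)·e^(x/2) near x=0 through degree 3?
29·x^3/48 + 11·x^2/8 + 5·x/2 + 3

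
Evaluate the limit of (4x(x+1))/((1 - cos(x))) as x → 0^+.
Both numerator and denominator → 0 as x → 0^+; this is a 0/0 indeterminate form.
Expand each to leading order near x = 0: numerator ~ 4·x, denominator ~ x^2/2.
The limit of the ratio is ∞.

Final answer: ∞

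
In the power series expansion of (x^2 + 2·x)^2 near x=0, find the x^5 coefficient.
Expand to order 5: (x^2 + 2·x)^2 = x^4 + 4·x^3 + 4·x^2 + O(x^6).
The coefficient of x^5 is 0.

Final answer: 0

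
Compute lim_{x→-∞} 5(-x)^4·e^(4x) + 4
The product is a 0·∞ indeterminate form at x → -∞.
Rewrite the product as 5(-x)^4 / e^(-4x) (an ∞/∞ form) and apply L'Hôpital, or use the standard hierarchy e^(4|x|) ≫ |(-x)^4| as x → -∞.
The indeterminate product → 0, so the limit = 4.

Final answer: 4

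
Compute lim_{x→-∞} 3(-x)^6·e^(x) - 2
The product is a 0·∞ indeterminate form at x → -∞.
Rewrite the product as 3(-x)^6 / e^(-x) (an ∞/∞ form) and apply L'Hôpital, or use the standard hierarchy e^(|x|) ≫ |(-x)^6| as x → -∞.
The indeterminate product → 0, so the limit = -2.

Final answer: -2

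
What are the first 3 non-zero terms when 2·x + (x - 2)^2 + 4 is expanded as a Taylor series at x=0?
x^2 - 2·x + 8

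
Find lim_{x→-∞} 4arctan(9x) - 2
Evaluate the dominant behaviour as x → -∞; each term tends to a finite value or vanishes.
Limit = -2·π - 2.

Final answer: -2·π - 2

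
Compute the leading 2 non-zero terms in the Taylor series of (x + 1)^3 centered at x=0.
3·x + 1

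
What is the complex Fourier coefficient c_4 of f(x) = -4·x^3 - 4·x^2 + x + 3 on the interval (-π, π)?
Compute the real Fourier coefficients first: a_4 = -1, b_4 = -5/4 + 2·π^2.
Then c_4 = (a_4 − i·b_4)/2 = -1/2 - i·π^2 + 5·i/8.

Final answer: -1/2 - i·π^2 + 5·i/8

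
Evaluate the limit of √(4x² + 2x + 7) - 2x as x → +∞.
As x → +∞: multiply by the conjugate to get (2x+7)/(√(4x²+2x+7)+2x); the denominator ~ 4x, so the limit is 2/4 = 1/2.
Limit = 1/2.

Final answer: 1/2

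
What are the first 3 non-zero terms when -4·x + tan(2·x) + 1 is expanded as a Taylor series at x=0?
8·x^3/3 - 2·x + 1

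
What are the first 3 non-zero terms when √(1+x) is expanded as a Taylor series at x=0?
-x^2/8 + x/2 + 1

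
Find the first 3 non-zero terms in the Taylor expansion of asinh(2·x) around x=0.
12·x^5/5 - 4·x^3/3 + 2·x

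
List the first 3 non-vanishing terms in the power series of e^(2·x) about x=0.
2·x^2 + 2·x + 1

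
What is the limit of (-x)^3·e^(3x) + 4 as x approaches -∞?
The product is a 0·∞ indeterminate form at x → -∞.
Rewrite the product as (-x)^3 / e^(-3x) (an ∞/∞ form) and apply L'Hôpital, or use the standard hierarchy e^(3|x|) ≫ |(-x)^3| as x → -∞.
The indeterminate product → 0, so the limit = 4.

Final answer: 4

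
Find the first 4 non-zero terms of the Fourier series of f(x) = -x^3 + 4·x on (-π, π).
(20 - 2·π^2)·sin(x) + (-11/2 + π^2)·sin(2·x) + (28/9 - 2·π^2/3)·sin(3·x) + (-35/16 + π^2/2)·sin(4·x)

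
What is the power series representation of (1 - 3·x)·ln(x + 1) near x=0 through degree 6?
-23·x^6/30 + 19·x^5/20 - 5·x^4/4 + 11·x^3/6 - 7·x^2/2 + x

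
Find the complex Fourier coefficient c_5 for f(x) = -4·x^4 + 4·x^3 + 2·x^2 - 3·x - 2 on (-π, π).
Compute the real Fourier coefficients first: a_5 = -392/625 + 32·π^2/25, b_5 = -198/125 + 8·π^2/5.
Then c_5 = (a_5 − i·b_5)/2 = -196/625 + 16·π^2/25 - 4·i·π^2/5 + 99·i/125.

Final answer: -196/625 + 16·π^2/25 - 4·i·π^2/5 + 99·i/125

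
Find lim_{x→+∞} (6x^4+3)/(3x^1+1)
This is an ∞/∞ indeterminate form as x → +∞.
Divide numerator and denominator by x^4 and let the lower-order terms vanish; the numerator's degree 4 exceeds the denominator's degree 1, so the quotient diverges.
Limit = ∞.

Final answer: ∞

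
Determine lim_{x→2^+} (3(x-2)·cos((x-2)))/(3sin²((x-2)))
Both numerator and denominator → 0 as x → 2^+; this is a 0/0 indeterminate form.
Expand each to leading order near x = 2: numerator ~ 3·(x - 2), denominator ~ 3·(x - 2)^2.
The limit of the ratio is ∞.

Final answer: ∞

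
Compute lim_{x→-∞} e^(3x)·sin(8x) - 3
Evaluate the dominant behaviour as x → -∞; each term tends to a finite value or vanishes.
Limit = -3.

Final answer: -3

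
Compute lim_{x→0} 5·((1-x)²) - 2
Direct substitution at x = 0 gives 3.

Final answer: 3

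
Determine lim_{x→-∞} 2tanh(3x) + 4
Evaluate the dominant behaviour as x → -∞; each term tends to a finite value or vanishes.
Limit = 2.

Final answer: 2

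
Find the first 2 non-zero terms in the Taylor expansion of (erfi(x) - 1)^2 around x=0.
-4·x/√(π) + 1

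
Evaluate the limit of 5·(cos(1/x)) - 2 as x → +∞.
Evaluate the dominant behaviour as x → +∞; each term tends to a finite value or vanishes.
Limit = 3.

Final answer: 3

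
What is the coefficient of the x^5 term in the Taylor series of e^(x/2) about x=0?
Expand to order 5: e^(x/2) = x^5/3840 + x^4/384 + x^3/48 + x^2/8 + x/2 + 1 + O(x^6).
The coefficient of x^5 is 1/3840.

Final answer: 1/3840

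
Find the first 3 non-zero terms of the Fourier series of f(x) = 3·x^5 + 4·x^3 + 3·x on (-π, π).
(-112·π^2 + 6·π^4 + 678)·sin(x) + (-3·π^4 - 39/2 + 11·π^2)·sin(2·x) + (-16·π^2/9 + 86/27 + 2·π^4)·sin(3·x)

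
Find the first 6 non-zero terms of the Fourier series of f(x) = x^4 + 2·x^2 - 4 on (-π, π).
(40 - 8·π^2)·cos(x) + (-1 + 2·π^2)·cos(2·x) + (-8·π^2/9 - 8/27)·cos(3·x) + (5/16 + π^2/2)·cos(4·x) + (-8·π^2/25 - 152/625)·cos(5·x) - 4 + 2·π^2/3 + π^4/5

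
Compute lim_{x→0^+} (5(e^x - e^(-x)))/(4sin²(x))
Both numerator and denominator → 0 as x → 0^+; this is a 0/0 indeterminate form.
Expand each to leading order near x = 0: numerator ~ 10·x, denominator ~ 4·x^2.
The limit of the ratio is ∞.

Final answer: ∞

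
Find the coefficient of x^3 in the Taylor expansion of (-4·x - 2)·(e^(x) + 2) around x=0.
Expand to order 3: (-4·x - 2)·(e^(x) + 2) = -7·x^3/3 - 5·x^2 - 14·x - 6 + O(x^4).
The coefficient of x^3 is -7/3.

Final answer: -7/3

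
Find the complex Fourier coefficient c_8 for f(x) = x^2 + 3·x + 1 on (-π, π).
Compute the real Fourier coefficients first: a_8 = 1/16, b_8 = -3/4.
Then c_8 = (a_8 − i·b_8)/2 = 1/32 + 3·i/8.

Final answer: 1/32 + 3·i/8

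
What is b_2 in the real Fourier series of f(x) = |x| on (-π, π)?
b_2 = (1/π) ∫_{-π}^{π} f(x)·sin(2x) dx.
Evaluate the integral (use parity and integration by parts as needed): b_2 = 0.

Final answer: 0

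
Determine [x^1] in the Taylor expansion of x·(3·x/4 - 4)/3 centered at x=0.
Expand to order 1: x·(3·x/4 - 4)/3 = -4·x/3 + O(x^2).
The coefficient of x^1 is -4/3.

Final answer: -4/3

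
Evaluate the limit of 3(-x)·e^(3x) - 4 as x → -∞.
The product is a 0·∞ indeterminate form at x → -∞.
Rewrite the product as 3(-x) / e^(-3x) (an ∞/∞ form) and apply L'Hôpital, or use the standard hierarchy e^(3|x|) ≫ |(-x)| as x → -∞.
The indeterminate product → 0, so the limit = -4.

Final answer: -4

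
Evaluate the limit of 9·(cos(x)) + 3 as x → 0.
Direct substitution at x = 0 gives 12.

Final answer: 12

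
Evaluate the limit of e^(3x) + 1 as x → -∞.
Evaluate the dominant behaviour as x → -∞; each term tends to a finite value or vanishes.
Limit = 1.

Final answer: 1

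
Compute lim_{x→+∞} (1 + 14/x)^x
As x → +∞: this is the defining limit (1 + 14/x)^x → e^14.
Limit = e^(14).

Final answer: e^(14)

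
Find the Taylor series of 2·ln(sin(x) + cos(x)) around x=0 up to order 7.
488·x^7/315 - 64·x^6/45 + 4·x^5/3 - 4·x^4/3 + 4·x^3/3 - 2·x^2 + 2·x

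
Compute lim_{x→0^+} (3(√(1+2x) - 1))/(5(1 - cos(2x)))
Both numerator and denominator → 0 as x → 0^+; this is a 0/0 indeterminate form.
Expand each to leading order near x = 0: numerator ~ 3·x, denominator ~ 10·x^2.
The limit of the ratio is ∞.

Final answer: ∞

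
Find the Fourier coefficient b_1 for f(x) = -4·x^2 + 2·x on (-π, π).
b_1 = (1/π) ∫_{-π}^{π} f(x)·sin(1x) dx.
Evaluate the integral (use parity and integration by parts as needed): b_1 = 4.

Final answer: 4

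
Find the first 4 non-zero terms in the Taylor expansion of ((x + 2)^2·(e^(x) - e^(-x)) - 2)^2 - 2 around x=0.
344·x^3/3 + 32·x^2 - 32·x + 2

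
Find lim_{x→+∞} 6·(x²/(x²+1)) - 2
Evaluate the dominant behaviour as x → +∞; each term tends to a finite value or vanishes.
Limit = 4.

Final answer: 4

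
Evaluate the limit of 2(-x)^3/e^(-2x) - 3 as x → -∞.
The quotient is an ∞/∞ indeterminate form as x → -∞.
Compare growth rates of the dominant terms (exponentials ≫ polynomials ≫ logarithms), or apply L'Hôpital's rule; the quotient → 0.
Adding the constant: 0 - 3 = -3. Limit = -3.

Final answer: -3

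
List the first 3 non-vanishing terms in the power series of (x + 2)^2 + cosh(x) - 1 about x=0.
3·x^2/2 + 4·x + 4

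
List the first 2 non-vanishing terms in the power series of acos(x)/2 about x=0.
-x/2 + π/4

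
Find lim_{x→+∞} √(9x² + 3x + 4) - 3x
As x → +∞: multiply by the conjugate to get (3x+4)/(√(9x²+3x+4)+3x); the denominator ~ 6x, so the limit is 3/6 = 1/2.
Limit = 1/2.

Final answer: 1/2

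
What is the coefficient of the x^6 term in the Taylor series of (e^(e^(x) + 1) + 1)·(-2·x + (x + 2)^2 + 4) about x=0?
Expand to order 6: (e^(e^(x) + 1) + 1)·(-2·x + (x + 2)^2 + 4) = 1349·x^6·e^(2)/360 + 111·x^5·e^(2)/20 + 23·x^4·e^(2)/3 + 29·x^3·e^(2)/3 + x^2·(1 + 11·e^(2)) + x·(2 + 10·e^(2)) + 8 + 8·e^(2) + O(x^7).
The coefficient of x^6 is 1349·e^(2)/360.

Final answer: 1349·e^(2)/360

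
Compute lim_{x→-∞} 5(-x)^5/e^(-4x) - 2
The quotient is an ∞/∞ indeterminate form as x → -∞.
Compare growth rates of the dominant terms (exponentials ≫ polynomials ≫ logarithms), or apply L'Hôpital's rule; the quotient → 0.
Adding the constant: 0 - 2 = -2. Limit = -2.

Final answer: -2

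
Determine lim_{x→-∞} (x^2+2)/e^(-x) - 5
The quotient is an ∞/∞ indeterminate form as x → -∞.
Compare growth rates of the dominant terms (exponentials ≫ polynomials ≫ logarithms), or apply L'Hôpital's rule; the quotient → 0.
Adding the constant: 0 - 5 = -5. Limit = -5.

Final answer: -5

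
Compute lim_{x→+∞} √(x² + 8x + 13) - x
This is an ∞ − ∞ indeterminate form.
Multiply and divide by the conjugate √(x²+8x + 13) + x; the x² terms cancel, leaving (8x + 13)/(√(x²+8x + 13)+x) → 8/2 = 4.
Limit = 4.

Final answer: 4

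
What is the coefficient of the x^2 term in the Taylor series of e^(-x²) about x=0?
Expand to order 2: e^(-x²) = 1 - x^2 + O(x^3).
The coefficient of x^2 is -1.

Final answer: -1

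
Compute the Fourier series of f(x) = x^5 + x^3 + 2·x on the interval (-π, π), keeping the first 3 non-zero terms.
(-38·π^2 + 2·π^4 + 232)·sin(x) + (-π^4 - 8 + 4·π^2)·sin(2·x) + (-22·π^2/27 + 152/81 + 2·π^4/3)·sin(3·x)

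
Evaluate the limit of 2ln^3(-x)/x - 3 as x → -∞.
The quotient is an ∞/∞ indeterminate form as x → -∞.
Compare growth rates of the dominant terms (exponentials ≫ polynomials ≫ logarithms), or apply L'Hôpital's rule; the quotient → 0.
Adding the constant: 0 - 3 = -3. Limit = -3.

Final answer: -3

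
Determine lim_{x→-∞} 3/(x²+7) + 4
Evaluate the dominant behaviour as x → -∞; each term tends to a finite value or vanishes.
Limit = 4.

Final answer: 4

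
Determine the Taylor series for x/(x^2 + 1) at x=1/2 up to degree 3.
2/5 + 12·(x - 1/2)/25 - 88·(x - 1/2)^2/125 + 112·(x - 1/2)^3/625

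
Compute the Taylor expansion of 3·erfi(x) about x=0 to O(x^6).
3·x^5/(5·√(π)) + 2·x^3/√(π) + 6·x/√(π)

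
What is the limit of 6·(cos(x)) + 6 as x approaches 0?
Direct substitution at x = 0 gives 12.

Final answer: 12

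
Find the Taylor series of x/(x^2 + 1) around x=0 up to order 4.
-x^3 + x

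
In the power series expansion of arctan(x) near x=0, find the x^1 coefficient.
Expand to order 1: arctan(x) = x + O(x^2).
The coefficient of x^1 is 1.

Final answer: 1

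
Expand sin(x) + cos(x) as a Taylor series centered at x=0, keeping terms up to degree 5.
x^5/120 + x^4/24 - x^3/6 - x^2/2 + x + 1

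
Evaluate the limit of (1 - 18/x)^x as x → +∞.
As x → +∞: this is the defining limit (1 - 18/x)^x → e^(-18).
Limit = e^(-18).

Final answer: e^(-18)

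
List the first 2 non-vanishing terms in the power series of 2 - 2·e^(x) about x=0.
-x^2 - 2·x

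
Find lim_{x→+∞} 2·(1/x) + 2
Evaluate the dominant behaviour as x → +∞; each term tends to a finite value or vanishes.
Limit = 2.

Final answer: 2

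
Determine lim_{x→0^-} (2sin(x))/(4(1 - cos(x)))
Both numerator and denominator → 0 as x → 0^-; this is a 0/0 indeterminate form.
Expand each to leading order near x = 0: numerator ~ 2·x, denominator ~ 2·x^2.
The limit of the ratio is -∞.

Final answer: -∞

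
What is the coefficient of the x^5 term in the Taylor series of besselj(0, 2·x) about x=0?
Expand to order 5: besselj(0, 2·x) = x^4/4 - x^2 + 1 + O(x^6).
The coefficient of x^5 is 0.

Final answer: 0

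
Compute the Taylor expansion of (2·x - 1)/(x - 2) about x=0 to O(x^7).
-3·x^6/128 - 3·x^5/64 - 3·x^4/32 - 3·x^3/16 - 3·x^2/8 - 3·x/4 + 1/2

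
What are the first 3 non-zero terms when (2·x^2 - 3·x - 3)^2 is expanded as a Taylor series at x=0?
-3·x^2 + 18·x + 9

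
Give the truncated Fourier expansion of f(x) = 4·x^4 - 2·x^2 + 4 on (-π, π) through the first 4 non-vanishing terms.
(200 - 32·π^2)·cos(x) + (-14 + 8·π^2)·cos(2·x) + (88/27 - 32·π^2/9)·cos(3·x) - 2·π^2/3 + 4 + 4·π^4/5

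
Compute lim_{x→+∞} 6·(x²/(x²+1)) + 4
Evaluate the dominant behaviour as x → +∞; each term tends to a finite value or vanishes.
Limit = 10.

Final answer: 10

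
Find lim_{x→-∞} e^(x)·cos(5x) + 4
Evaluate the dominant behaviour as x → -∞; each term tends to a finite value or vanishes.
Limit = 4.

Final answer: 4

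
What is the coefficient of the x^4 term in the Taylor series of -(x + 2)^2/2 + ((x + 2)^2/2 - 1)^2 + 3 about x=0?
Expand to order 4: -(x + 2)^2/2 + ((x + 2)^2/2 - 1)^2 + 3 = x^4/4 + 2·x^3 + 9·x^2/2 + 2·x + 2 + O(x^5).
The coefficient of x^4 is 1/4.

Final answer: 1/4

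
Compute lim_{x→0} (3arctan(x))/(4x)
Both numerator and denominator → 0 as x → 0; this is a 0/0 indeterminate form.
Expand each to leading order near x = 0: numerator ~ 3·x, denominator ~ 4·x.
The limit of the ratio is 3/4.

Final answer: 3/4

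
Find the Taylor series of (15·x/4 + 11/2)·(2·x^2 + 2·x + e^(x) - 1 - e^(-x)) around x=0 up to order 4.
5·x^4/4 + 28·x^3/3 + 26·x^2 + 73·x/4 - 11/2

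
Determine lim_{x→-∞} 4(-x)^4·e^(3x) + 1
The product is a 0·∞ indeterminate form at x → -∞.
Rewrite the product as 4(-x)^4 / e^(-3x) (an ∞/∞ form) and apply L'Hôpital, or use the standard hierarchy e^(3|x|) ≫ |(-x)^4| as x → -∞.
The indeterminate product → 0, so the limit = 1.

Final answer: 1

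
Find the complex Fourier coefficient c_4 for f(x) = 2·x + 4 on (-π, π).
Compute the real Fourier coefficients first: a_4 = 0, b_4 = -1.
Then c_4 = (a_4 − i·b_4)/2 = i/2.

Final answer: i/2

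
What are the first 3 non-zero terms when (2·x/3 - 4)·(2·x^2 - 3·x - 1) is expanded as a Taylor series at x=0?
-10·x^2 + 34·x/3 + 4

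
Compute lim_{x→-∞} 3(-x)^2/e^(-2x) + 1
The quotient is an ∞/∞ indeterminate form as x → -∞.
Compare growth rates of the dominant terms (exponentials ≫ polynomials ≫ logarithms), or apply L'Hôpital's rule; the quotient → 0.
Adding the constant: 0 + 1 = 1. Limit = 1.

Final answer: 1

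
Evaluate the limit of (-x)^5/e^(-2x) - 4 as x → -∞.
The quotient is an ∞/∞ indeterminate form as x → -∞.
Compare growth rates of the dominant terms (exponentials ≫ polynomials ≫ logarithms), or apply L'Hôpital's rule; the quotient → 0.
Adding the constant: 0 - 4 = -4. Limit = -4.

Final answer: -4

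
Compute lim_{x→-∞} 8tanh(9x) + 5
Evaluate the dominant behaviour as x → -∞; each term tends to a finite value or vanishes.
Limit = -3.

Final answer: -3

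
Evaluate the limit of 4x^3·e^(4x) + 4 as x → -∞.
The product is a 0·∞ indeterminate form at x → -∞.
Rewrite the product as 4x^3 / e^(-4x) (an ∞/∞ form) and apply L'Hôpital, or use the standard hierarchy e^(4|x|) ≫ |x^3| as x → -∞.
The indeterminate product → 0, so the limit = 4.

Final answer: 4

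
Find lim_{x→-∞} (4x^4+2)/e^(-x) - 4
The quotient is an ∞/∞ indeterminate form as x → -∞.
Compare growth rates of the dominant terms (exponentials ≫ polynomials ≫ logarithms), or apply L'Hôpital's rule; the quotient → 0.
Adding the constant: 0 - 4 = -4. Limit = -4.

Final answer: -4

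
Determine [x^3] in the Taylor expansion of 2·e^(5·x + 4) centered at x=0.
Expand to order 3: 2·e^(5·x + 4) = 125·x^3·e^(4)/3 + 25·x^2·e^(4) + 10·x·e^(4) + 2·e^(4) + O(x^4).
The coefficient of x^3 is 125·e^(4)/3.

Final answer: 125·e^(4)/3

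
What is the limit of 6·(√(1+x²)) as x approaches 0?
Direct substitution at x = 0 gives 6.

Final answer: 6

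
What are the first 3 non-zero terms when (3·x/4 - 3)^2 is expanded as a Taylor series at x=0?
9·x^2/16 - 9·x/2 + 9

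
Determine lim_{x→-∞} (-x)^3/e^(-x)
This is an ∞/∞ indeterminate form as x → -∞.
Compare growth rates of the dominant terms (exponentials ≫ polynomials ≫ logarithms), or apply L'Hôpital's rule; the quotient → 0.
Limit = 0.

Final answer: 0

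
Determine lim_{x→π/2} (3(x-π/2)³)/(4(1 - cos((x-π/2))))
Both numerator and denominator → 0 as x → π/2; this is a 0/0 indeterminate form.
Expand each to leading order near x = π/2: numerator ~ 3·(x - π/2)^3, denominator ~ 2·(x - π/2)^2.
The limit of the ratio is 0.

Final answer: 0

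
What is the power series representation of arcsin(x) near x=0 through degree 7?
5·x^7/112 + 3·x^5/40 + x^3/6 + x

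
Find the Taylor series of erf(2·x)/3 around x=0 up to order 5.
32·x^5/(15·√(π)) - 16·x^3/(9·√(π)) + 4·x/(3·√(π))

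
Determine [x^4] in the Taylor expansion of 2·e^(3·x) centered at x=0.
Expand to order 4: 2·e^(3·x) = 27·x^4/4 + 9·x^3 + 9·x^2 + 6·x + 2 + O(x^5).
The coefficient of x^4 is 27/4.

Final answer: 27/4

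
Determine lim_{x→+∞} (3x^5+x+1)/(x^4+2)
This is an ∞/∞ indeterminate form as x → +∞.
Divide numerator and denominator by x^5 and let the lower-order terms vanish; the numerator's degree 5 exceeds the denominator's degree 4, so the quotient diverges.
Limit = ∞.

Final answer: ∞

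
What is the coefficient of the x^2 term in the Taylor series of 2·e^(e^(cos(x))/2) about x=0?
Expand to order 2: 2·e^(e^(cos(x))/2) = -x^2·e^(1 + e/2)/2 + 2·e^(e/2) + O(x^3).
The coefficient of x^2 is -e^(1 + e/2)/2.

Final answer: -e^(1 + e/2)/2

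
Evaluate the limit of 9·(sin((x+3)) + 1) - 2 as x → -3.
Direct substitution at x = -3 gives 7.

Final answer: 7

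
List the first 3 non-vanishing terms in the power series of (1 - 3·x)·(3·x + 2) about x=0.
-9·x^2 - 3·x + 2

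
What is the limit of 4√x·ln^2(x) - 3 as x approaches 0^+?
The product is a 0·∞ indeterminate form at x → 0⁺.
Rewrite the product as 4·ln^2(x) / x^(-1/2) and apply L'Hôpital, or use the standard hierarchy x^(-1/2) ≫ |ln x|^2 as x → 0⁺.
The indeterminate product → 0, so the limit = -3.

Final answer: -3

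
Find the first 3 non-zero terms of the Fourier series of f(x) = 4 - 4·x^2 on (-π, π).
16·cos(x) - 4·cos(2·x) - 4·π^2/3 + 4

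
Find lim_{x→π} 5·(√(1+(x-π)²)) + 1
Direct substitution at x = π gives 6.

Final answer: 6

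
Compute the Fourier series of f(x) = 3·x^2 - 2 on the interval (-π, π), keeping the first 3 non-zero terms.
-12·cos(x) + 3·cos(2·x) - 2 + π^2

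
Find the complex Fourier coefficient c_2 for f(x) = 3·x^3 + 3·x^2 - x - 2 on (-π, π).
Compute the real Fourier coefficients first: a_2 = 3, b_2 = 11/2 - 3·π^2.
Then c_2 = (a_2 − i·b_2)/2 = 3/2 - 11·i/4 + 3·i·π^2/2.

Final answer: 3/2 - 11·i/4 + 3·i·π^2/2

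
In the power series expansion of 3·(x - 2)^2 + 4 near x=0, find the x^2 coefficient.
Expand to order 2: 3·(x - 2)^2 + 4 = 3·x^2 - 12·x + 16 + O(x^3).
The coefficient of x^2 is 3.

Final answer: 3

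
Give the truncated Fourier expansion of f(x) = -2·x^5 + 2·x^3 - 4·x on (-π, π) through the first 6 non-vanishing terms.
(-512 - 4·π^4 + 84·π^2)·sin(x) + (-12·π^2 + 22 + 2·π^4)·sin(2·x) + (-4·π^4/3 - 448/81 + 116·π^2/27)·sin(3·x) + (-9·π^2/4 + 91/32 + π^4)·sin(4·x) + (-4·π^4/5 - 1216/625 + 36·π^2/25)·sin(5·x) + (-28·π^2/27 + 122/81 + 2·π^4/3)·sin(6·x)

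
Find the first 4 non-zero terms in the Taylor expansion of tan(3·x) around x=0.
4131·x^7/35 + 162·x^5/5 + 9·x^3 + 3·x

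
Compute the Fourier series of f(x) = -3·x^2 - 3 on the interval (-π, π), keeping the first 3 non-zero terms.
12·cos(x) - 3·cos(2·x) - π^2 - 3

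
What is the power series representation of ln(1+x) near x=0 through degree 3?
x^3/3 - x^2/2 + x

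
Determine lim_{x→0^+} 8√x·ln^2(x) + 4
The product is a 0·∞ indeterminate form at x → 0⁺.
Rewrite the product as 8·ln^2(x) / x^(-1/2) and apply L'Hôpital, or use the standard hierarchy x^(-1/2) ≫ |ln x|^2 as x → 0⁺.
The indeterminate product → 0, so the limit = 4.

Final answer: 4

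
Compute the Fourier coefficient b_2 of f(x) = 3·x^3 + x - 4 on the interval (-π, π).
b_2 = (1/π) ∫_{-π}^{π} f(x)·sin(2x) dx.
Evaluate the integral (use parity and integration by parts as needed): b_2 = 7/2 - 3·π^2.

Final answer: 7/2 - 3·π^2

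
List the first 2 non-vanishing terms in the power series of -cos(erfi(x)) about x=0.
2·x^2/π - 1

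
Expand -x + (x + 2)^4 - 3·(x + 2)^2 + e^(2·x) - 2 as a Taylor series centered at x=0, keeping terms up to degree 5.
4·x^5/15 + 5·x^4/3 + 28·x^3/3 + 23·x^2 + 21·x + 3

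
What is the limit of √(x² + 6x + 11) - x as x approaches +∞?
This is an ∞ − ∞ indeterminate form.
Multiply and divide by the conjugate √(x²+6x + 11) + x; the x² terms cancel, leaving (6x + 11)/(√(x²+6x + 11)+x) → 6/2 = 3.
Limit = 3.

Final answer: 3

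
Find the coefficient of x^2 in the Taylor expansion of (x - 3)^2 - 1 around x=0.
Expand to order 2: (x - 3)^2 - 1 = x^2 - 6·x + 8 + O(x^3).
The coefficient of x^2 is 1.

Final answer: 1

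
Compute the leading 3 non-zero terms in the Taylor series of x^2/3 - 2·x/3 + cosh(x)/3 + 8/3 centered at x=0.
x^2/2 - 2·x/3 + 3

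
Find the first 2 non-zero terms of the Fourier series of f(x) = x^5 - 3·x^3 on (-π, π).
(-46·π^2 + 2·π^4 + 276)·sin(x) + (-π^4 - 12 + 8·π^2)·sin(2·x)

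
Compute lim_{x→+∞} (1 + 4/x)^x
As x → +∞: this is the defining limit (1 + 4/x)^x → e^4.
Limit = e^(4).

Final answer: e^(4)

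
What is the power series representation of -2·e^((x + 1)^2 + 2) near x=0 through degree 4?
-19·x^4·e^(3)/3 - 20·x^3·e^(3)/3 - 6·x^2·e^(3) - 4·x·e^(3) - 2·e^(3)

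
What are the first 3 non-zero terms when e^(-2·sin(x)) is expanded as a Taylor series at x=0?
2·x^2 - 2·x + 1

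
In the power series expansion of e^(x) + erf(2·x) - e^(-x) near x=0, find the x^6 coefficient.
Expand to order 6: e^(x) + erf(2·x) - e^(-x) = x^5·(1/60 + 32/(5·√(π))) + x^3·(1/3 - 16/(3·√(π))) + x·(2 + 4/√(π)) + O(x^7).
The coefficient of x^6 is 0.

Final answer: 0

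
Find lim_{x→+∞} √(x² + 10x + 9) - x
As x → +∞: multiply by the conjugate to get (10x+9)/(√(x²+10x+9)+x); the denominator ~ 2x, so the limit is 10/2 = 5.
Limit = 5.

Final answer: 5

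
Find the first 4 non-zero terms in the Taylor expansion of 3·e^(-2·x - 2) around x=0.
-4·x^3·e^(-2) + 6·x^2·e^(-2) - 6·x·e^(-2) + 3·e^(-2)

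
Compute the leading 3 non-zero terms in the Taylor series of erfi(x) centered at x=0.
x^5/(5·√(π)) + 2·x^3/(3·√(π)) + 2·x/√(π)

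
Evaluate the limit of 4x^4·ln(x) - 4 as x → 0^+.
The product is a 0·∞ indeterminate form at x → 0⁺.
Rewrite the product as 4·ln(x) / x^(-4) and apply L'Hôpital, or use the standard hierarchy x^(-4) ≫ |ln x| as x → 0⁺.
The indeterminate product → 0, so the limit = -4.

Final answer: -4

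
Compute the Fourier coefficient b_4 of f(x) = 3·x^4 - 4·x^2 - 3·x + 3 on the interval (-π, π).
b_4 = (1/π) ∫_{-π}^{π} f(x)·sin(4x) dx.
Evaluate the integral (use parity and integration by parts as needed): b_4 = 3/2.

Final answer: 3/2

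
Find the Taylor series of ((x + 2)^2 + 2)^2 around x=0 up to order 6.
x^4 + 8·x^3 + 28·x^2 + 48·x + 36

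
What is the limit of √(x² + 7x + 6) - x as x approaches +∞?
This is an ∞ − ∞ indeterminate form.
Multiply and divide by the conjugate √(x²+7x + 6) + x; the x² terms cancel, leaving (7x + 6)/(√(x²+7x + 6)+x) → 7/2.
Limit = 7/2.

Final answer: 7/2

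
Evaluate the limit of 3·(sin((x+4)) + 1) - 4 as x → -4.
Direct substitution at x = -4 gives -1.

Final answer: -1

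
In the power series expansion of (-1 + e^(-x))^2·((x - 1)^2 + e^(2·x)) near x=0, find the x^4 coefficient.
Expand to order 4: (-1 + e^(-x))^2·((x - 1)^2 + e^(2·x)) = 25·x^4/6 - 2·x^3 + 2·x^2 + O(x^5).
The coefficient of x^4 is 25/6.

Final answer: 25/6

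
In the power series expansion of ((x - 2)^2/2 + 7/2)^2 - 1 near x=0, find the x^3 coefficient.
Expand to order 3: ((x - 2)^2/2 + 7/2)^2 - 1 = -2·x^3 + 19·x^2/2 - 22·x + 117/4 + O(x^4).
The coefficient of x^3 is -2.

Final answer: -2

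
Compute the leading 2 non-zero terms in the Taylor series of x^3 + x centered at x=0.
x^3 + x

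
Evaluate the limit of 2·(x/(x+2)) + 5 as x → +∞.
Evaluate the dominant behaviour as x → +∞; each term tends to a finite value or vanishes.
Limit = 7.

Final answer: 7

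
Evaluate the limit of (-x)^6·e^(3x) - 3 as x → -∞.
The product is a 0·∞ indeterminate form at x → -∞.
Rewrite the product as (-x)^6 / e^(-3x) (an ∞/∞ form) and apply L'Hôpital, or use the standard hierarchy e^(3|x|) ≫ |(-x)^6| as x → -∞.
The indeterminate product → 0, so the limit = -3.

Final answer: -3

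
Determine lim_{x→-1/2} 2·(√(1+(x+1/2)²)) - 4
Direct substitution at x = -1/2 gives -2.

Final answer: -2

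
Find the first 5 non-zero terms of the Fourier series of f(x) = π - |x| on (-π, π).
4·cos(x)/π + 4·cos(3·x)/(9·π) + 4·cos(5·x)/(25·π) + 4·cos(7·x)/(49·π) + π/2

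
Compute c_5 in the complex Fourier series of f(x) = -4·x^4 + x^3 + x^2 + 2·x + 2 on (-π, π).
Compute the real Fourier coefficients first: a_5 = -292/625 + 32·π^2/25, b_5 = 88/125 + 2·π^2/5.
Then c_5 = (a_5 − i·b_5)/2 = -146/625 + 16·π^2/25 - i·π^2/5 - 44·i/125.

Final answer: -146/625 + 16·π^2/25 - i·π^2/5 - 44·i/125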